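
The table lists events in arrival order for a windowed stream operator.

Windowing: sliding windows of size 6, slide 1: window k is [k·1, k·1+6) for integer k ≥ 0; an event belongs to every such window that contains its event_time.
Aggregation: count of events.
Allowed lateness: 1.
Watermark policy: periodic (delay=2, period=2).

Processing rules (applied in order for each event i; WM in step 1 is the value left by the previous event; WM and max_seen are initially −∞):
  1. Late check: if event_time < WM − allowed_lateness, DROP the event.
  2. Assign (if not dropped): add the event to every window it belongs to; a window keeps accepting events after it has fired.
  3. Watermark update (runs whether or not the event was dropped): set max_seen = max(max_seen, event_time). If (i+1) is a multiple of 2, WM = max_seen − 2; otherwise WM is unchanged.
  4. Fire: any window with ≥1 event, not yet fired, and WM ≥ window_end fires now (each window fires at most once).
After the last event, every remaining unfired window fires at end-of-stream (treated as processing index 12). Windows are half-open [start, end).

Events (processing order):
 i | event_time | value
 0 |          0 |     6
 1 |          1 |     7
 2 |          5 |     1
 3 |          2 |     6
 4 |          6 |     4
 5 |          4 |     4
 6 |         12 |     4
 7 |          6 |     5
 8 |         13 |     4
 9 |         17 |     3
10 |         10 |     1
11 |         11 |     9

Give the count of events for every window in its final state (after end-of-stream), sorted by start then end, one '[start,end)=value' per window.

i=0 t=0 v=6: → [0,6); WM=−∞
i=1 t=1 v=7: → [1,7),[0,6); WM=-1
i=2 t=5 v=1: → [5,11),[4,10),[3,9),[2,8),[1,7),[0,6); WM=-1
i=3 t=2 v=6: → [2,8),[1,7),[0,6); WM=3
i=4 t=6 v=4: → [6,12),[5,11),[4,10),[3,9),[2,8),[1,7); WM=3
i=5 t=4 v=4: → [4,10),[3,9),[2,8),[1,7),[0,6); WM=4
i=6 t=12 v=4: → [12,18),[11,17),[10,16),[9,15),[8,14),[7,13); WM=4
i=7 t=6 v=5: → [6,12),[5,11),[4,10),[3,9),[2,8),[1,7); WM=10; [0,6) fires=5 [1,7) fires=6 [2,8) fires=5 [3,9) fires=4 [4,10) fires=4
i=8 t=13 v=4: → [13,19),[12,18),[11,17),[10,16),[9,15),[8,14); WM=10
i=9 t=17 v=3: → [17,23),[16,22),[15,21),[14,20),[13,19),[12,18); WM=15; [5,11) fires=3 [6,12) fires=2 [7,13) fires=1 [8,14) fires=2 [9,15) fires=2
i=10 t=10 v=1: DROP (t<15-1); WM=15
i=11 t=11 v=9: DROP (t<15-1); WM=15

[0,6)=5 [1,7)=6 [2,8)=5 [3,9)=4 [4,10)=4 [5,11)=3 [6,12)=2 [7,13)=1 [8,14)=2 [9,15)=2 [10,16)=2 [11,17)=2 [12,18)=3 [13,19)=2 [14,20)=1 [15,21)=1 [16,22)=1 [17,23)=1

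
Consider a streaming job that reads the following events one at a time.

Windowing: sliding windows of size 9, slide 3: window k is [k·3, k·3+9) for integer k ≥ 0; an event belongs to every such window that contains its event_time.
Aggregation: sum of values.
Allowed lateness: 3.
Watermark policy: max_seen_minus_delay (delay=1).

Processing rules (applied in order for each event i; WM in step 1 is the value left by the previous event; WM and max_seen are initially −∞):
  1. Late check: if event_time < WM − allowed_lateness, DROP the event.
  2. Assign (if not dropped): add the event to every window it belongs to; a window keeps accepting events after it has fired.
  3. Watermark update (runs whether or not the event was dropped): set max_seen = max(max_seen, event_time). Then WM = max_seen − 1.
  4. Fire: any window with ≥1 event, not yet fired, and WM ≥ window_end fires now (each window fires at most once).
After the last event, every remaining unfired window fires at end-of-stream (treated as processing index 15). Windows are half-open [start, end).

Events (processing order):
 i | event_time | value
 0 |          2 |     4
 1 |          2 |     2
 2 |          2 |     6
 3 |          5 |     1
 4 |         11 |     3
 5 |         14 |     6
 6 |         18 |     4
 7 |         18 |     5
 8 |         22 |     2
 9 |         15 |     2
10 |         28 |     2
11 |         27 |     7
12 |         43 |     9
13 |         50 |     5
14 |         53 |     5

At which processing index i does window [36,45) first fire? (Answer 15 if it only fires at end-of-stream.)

13

i=0 t=2 v=4: → [0,9); WM=1
i=1 t=2 v=2: → [0,9); WM=1
i=2 t=2 v=6: → [0,9); WM=1
i=3 t=5 v=1: → [3,12),[0,9); WM=4
i=4 t=11 v=3: → [9,18),[6,15),[3,12); WM=10; [0,9) fires=13
i=5 t=14 v=6: → [12,21),[9,18),[6,15); WM=13; [3,12) fires=4
i=6 t=18 v=4: → [18,27),[15,24),[12,21); WM=17; [6,15) fires=9
i=7 t=18 v=5: → [18,27),[15,24),[12,21); WM=17
i=8 t=22 v=2: → [21,30),[18,27),[15,24); WM=21; [9,18) fires=9 [12,21) fires=15
i=9 t=15 v=2: DROP (t<21-3); WM=21
i=10 t=28 v=2: → [27,36),[24,33),[21,30); WM=27; [15,24) fires=11 [18,27) fires=11
i=11 t=27 v=7: → [27,36),[24,33),[21,30); WM=27
i=12 t=43 v=9: → [42,51),[39,48),[36,45); WM=42; [21,30) fires=11 [24,33) fires=9 [27,36) fires=9
i=13 t=50 v=5: → [48,57),[45,54),[42,51); WM=49; [36,45) fires=9 [39,48) fires=9
i=14 t=53 v=5: → [51,60),[48,57),[45,54); WM=52; [42,51) fires=14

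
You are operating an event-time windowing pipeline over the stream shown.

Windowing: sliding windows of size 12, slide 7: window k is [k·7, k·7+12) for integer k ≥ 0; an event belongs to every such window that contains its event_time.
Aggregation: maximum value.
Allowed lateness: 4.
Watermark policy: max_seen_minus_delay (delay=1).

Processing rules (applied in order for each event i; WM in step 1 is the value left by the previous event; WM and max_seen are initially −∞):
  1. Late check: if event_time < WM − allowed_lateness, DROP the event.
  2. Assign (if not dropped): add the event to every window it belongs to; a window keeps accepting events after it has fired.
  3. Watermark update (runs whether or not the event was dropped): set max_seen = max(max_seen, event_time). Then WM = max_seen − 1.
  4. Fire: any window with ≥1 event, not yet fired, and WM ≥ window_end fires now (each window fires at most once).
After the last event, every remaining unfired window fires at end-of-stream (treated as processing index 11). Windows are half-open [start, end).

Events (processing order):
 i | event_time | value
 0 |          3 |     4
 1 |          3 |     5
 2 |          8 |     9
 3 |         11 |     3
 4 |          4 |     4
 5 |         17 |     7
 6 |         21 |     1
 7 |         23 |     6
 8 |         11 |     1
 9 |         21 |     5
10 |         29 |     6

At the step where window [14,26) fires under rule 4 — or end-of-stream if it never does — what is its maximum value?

7

i=0 t=3 v=4: → [0,12); WM=2
i=1 t=3 v=5: → [0,12); WM=2
i=2 t=8 v=9: → [7,19),[0,12); WM=7
i=3 t=11 v=3: → [7,19),[0,12); WM=10
i=4 t=4 v=4: DROP (t<10-4); WM=10
i=5 t=17 v=7: → [14,26),[7,19); WM=16; [0,12) fires=9
i=6 t=21 v=1: → [21,33),[14,26); WM=20; [7,19) fires=9
i=7 t=23 v=6: → [21,33),[14,26); WM=22
i=8 t=11 v=1: DROP (t<22-4); WM=22
i=9 t=21 v=5: → [21,33),[14,26); WM=22
i=10 t=29 v=6: → [28,40),[21,33); WM=28; [14,26) fires=7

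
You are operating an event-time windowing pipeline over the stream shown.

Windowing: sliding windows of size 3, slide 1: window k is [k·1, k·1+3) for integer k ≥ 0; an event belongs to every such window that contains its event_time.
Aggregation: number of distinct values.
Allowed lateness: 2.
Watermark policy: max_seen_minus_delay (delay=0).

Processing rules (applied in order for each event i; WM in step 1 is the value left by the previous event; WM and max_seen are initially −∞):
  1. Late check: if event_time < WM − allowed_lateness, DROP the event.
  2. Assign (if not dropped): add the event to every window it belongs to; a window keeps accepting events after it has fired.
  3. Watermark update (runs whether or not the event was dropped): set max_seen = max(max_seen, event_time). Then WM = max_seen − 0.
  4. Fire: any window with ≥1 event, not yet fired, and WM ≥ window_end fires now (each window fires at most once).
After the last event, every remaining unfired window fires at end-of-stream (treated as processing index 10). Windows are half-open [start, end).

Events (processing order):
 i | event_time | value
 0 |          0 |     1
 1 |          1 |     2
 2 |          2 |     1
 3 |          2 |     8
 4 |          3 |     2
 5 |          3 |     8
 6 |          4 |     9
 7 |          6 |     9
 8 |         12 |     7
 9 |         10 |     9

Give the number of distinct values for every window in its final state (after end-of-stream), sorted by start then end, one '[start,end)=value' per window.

i=0 t=0 v=1: → [0,3); WM=0
i=1 t=1 v=2: → [1,4),[0,3); WM=1
i=2 t=2 v=1: → [2,5),[1,4),[0,3); WM=2
i=3 t=2 v=8: → [2,5),[1,4),[0,3); WM=2
i=4 t=3 v=2: → [3,6),[2,5),[1,4); WM=3; [0,3) fires=3
i=5 t=3 v=8: → [3,6),[2,5),[1,4); WM=3
i=6 t=4 v=9: → [4,7),[3,6),[2,5); WM=4; [1,4) fires=3
i=7 t=6 v=9: → [6,9),[5,8),[4,7); WM=6; [2,5) fires=4 [3,6) fires=3
i=8 t=12 v=7: → [12,15),[11,14),[10,13); WM=12; [4,7) fires=1 [5,8) fires=1 [6,9) fires=1
i=9 t=10 v=9: → [10,13),[9,12),[8,11); WM=12; [8,11) fires=1 [9,12) fires=1

[0,3)=3 [1,4)=3 [2,5)=4 [3,6)=3 [4,7)=1 [5,8)=1 [6,9)=1 [8,11)=1 [9,12)=1 [10,13)=2 [11,14)=1 [12,15)=1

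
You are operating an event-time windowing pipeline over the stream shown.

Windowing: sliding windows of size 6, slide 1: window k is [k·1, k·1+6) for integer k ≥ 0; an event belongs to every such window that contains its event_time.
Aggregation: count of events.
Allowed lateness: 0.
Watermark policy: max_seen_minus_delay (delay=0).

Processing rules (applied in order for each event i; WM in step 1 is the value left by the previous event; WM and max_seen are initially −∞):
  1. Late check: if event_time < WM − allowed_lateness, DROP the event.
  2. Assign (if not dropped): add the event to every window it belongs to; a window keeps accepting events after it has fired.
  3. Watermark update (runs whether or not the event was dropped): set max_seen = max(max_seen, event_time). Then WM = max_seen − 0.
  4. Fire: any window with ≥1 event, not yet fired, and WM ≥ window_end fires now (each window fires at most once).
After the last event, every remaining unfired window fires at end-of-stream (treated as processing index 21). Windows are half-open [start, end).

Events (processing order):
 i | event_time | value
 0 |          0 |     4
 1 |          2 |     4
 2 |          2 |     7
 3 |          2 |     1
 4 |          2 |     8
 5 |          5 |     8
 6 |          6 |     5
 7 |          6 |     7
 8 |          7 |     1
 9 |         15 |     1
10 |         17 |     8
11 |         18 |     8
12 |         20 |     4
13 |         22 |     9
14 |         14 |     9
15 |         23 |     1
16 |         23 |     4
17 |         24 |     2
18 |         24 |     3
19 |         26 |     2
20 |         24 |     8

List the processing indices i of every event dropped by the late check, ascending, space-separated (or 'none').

14 20

i=0 t=0 v=4: → [0,6); WM=0
i=1 t=2 v=4: → [2,8),[1,7),[0,6); WM=2
i=2 t=2 v=7: → [2,8),[1,7),[0,6); WM=2
i=3 t=2 v=1: → [2,8),[1,7),[0,6); WM=2
i=4 t=2 v=8: → [2,8),[1,7),[0,6); WM=2
i=5 t=5 v=8: → [5,11),[4,10),[3,9),[2,8),[1,7),[0,6); WM=5
i=6 t=6 v=5: → [6,12),[5,11),[4,10),[3,9),[2,8),[1,7); WM=6; [0,6) fires=6
i=7 t=6 v=7: → [6,12),[5,11),[4,10),[3,9),[2,8),[1,7); WM=6
i=8 t=7 v=1: → [7,13),[6,12),[5,11),[4,10),[3,9),[2,8); WM=7; [1,7) fires=7
i=9 t=15 v=1: → [15,21),[14,20),[13,19),[12,18),[11,17),[10,16); WM=15; [2,8) fires=8 [3,9) fires=4 [4,10) fires=4 [5,11) fires=4 [6,12) fires=3 [7,13) fires=1
i=10 t=17 v=8: → [17,23),[16,22),[15,21),[14,20),[13,19),[12,18); WM=17; [10,16) fires=1 [11,17) fires=1
i=11 t=18 v=8: → [18,24),[17,23),[16,22),[15,21),[14,20),[13,19); WM=18; [12,18) fires=2
i=12 t=20 v=4: → [20,26),[19,25),[18,24),[17,23),[16,22),[15,21); WM=20; [13,19) fires=3 [14,20) fires=3
i=13 t=22 v=9: → [22,28),[21,27),[20,26),[19,25),[18,24),[17,23); WM=22; [15,21) fires=4 [16,22) fires=3
i=14 t=14 v=9: DROP (t<22-0); WM=22
i=15 t=23 v=1: → [23,29),[22,28),[21,27),[20,26),[19,25),[18,24); WM=23; [17,23) fires=4
i=16 t=23 v=4: → [23,29),[22,28),[21,27),[20,26),[19,25),[18,24); WM=23
i=17 t=24 v=2: → [24,30),[23,29),[22,28),[21,27),[20,26),[19,25); WM=24; [18,24) fires=5
i=18 t=24 v=3: → [24,30),[23,29),[22,28),[21,27),[20,26),[19,25); WM=24
i=19 t=26 v=2: → [26,32),[25,31),[24,30),[23,29),[22,28),[21,27); WM=26; [19,25) fires=6 [20,26) fires=6
i=20 t=24 v=8: DROP (t<26-0); WM=26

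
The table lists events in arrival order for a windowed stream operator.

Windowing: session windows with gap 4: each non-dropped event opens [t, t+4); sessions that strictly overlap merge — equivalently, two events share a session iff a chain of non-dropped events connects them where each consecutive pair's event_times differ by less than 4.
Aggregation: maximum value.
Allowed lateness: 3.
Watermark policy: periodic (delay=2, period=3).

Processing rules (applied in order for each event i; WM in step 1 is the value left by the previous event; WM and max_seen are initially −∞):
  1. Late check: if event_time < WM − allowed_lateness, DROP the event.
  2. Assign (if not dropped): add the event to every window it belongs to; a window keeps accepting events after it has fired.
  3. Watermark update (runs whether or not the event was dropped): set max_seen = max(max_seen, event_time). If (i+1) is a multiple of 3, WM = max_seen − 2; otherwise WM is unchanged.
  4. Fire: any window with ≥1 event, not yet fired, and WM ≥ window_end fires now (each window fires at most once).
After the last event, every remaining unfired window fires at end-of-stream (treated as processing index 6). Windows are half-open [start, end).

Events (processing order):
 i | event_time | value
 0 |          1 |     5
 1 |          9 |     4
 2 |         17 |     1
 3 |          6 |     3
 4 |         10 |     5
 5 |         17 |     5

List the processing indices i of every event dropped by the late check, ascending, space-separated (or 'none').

i=0 t=1 v=5: → [1,5); WM=−∞
i=1 t=9 v=4: → [9,13); WM=−∞
i=2 t=17 v=1: → [17,21); WM=15
i=3 t=6 v=3: DROP (t<15-3); WM=15
i=4 t=10 v=5: DROP (t<15-3); WM=15
i=5 t=17 v=5: → [17,21); WM=15

3 4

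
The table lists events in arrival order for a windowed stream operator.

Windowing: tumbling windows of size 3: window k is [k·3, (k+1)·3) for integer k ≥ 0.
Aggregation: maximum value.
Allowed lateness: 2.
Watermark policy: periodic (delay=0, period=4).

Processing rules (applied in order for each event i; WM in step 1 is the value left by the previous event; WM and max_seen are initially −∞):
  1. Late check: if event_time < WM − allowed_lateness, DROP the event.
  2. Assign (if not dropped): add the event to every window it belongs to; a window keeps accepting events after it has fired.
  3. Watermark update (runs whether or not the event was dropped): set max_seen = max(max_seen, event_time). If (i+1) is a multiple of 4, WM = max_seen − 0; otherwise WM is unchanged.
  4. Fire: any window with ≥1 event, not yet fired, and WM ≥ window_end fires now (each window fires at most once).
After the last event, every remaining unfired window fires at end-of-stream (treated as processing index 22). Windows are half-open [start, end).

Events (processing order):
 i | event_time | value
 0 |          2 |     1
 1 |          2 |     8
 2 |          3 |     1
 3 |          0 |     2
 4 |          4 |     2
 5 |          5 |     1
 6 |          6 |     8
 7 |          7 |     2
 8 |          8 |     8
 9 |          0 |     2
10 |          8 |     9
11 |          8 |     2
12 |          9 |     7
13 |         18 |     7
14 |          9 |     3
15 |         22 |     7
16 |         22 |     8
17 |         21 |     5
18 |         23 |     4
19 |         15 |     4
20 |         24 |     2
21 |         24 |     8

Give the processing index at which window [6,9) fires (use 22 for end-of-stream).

15

i=0 t=2 v=1: → [0,3); WM=−∞
i=1 t=2 v=8: → [0,3); WM=−∞
i=2 t=3 v=1: → [3,6); WM=−∞
i=3 t=0 v=2: → [0,3); WM=3; [0,3) fires=8
i=4 t=4 v=2: → [3,6); WM=3
i=5 t=5 v=1: → [3,6); WM=3
i=6 t=6 v=8: → [6,9); WM=3
i=7 t=7 v=2: → [6,9); WM=7; [3,6) fires=2
i=8 t=8 v=8: → [6,9); WM=7
i=9 t=0 v=2: DROP (t<7-2); WM=7
i=10 t=8 v=9: → [6,9); WM=7
i=11 t=8 v=2: → [6,9); WM=8
i=12 t=9 v=7: → [9,12); WM=8
i=13 t=18 v=7: → [18,21); WM=8
i=14 t=9 v=3: → [9,12); WM=8
i=15 t=22 v=7: → [21,24); WM=22; [6,9) fires=9 [9,12) fires=7 [18,21) fires=7
i=16 t=22 v=8: → [21,24); WM=22
i=17 t=21 v=5: → [21,24); WM=22
i=18 t=23 v=4: → [21,24); WM=22
i=19 t=15 v=4: DROP (t<22-2); WM=23
i=20 t=24 v=2: → [24,27); WM=23
i=21 t=24 v=8: → [24,27); WM=23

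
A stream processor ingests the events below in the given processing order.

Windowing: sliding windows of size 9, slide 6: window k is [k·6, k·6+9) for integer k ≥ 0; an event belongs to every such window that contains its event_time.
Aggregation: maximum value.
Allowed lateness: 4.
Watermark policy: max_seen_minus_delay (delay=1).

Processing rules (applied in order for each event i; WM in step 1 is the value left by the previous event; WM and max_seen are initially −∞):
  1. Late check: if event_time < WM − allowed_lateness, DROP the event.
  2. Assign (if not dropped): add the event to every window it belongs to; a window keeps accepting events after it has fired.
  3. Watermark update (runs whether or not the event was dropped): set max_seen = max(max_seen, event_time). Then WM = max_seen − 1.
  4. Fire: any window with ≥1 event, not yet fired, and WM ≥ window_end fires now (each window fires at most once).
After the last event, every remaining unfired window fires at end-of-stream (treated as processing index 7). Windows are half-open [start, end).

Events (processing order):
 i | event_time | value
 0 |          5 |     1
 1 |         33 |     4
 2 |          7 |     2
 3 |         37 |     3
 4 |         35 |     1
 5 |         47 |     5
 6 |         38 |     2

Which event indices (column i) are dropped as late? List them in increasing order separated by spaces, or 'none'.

2 6

i=0 t=5 v=1: → [0,9); WM=4
i=1 t=33 v=4: → [30,39); WM=32; [0,9) fires=1
i=2 t=7 v=2: DROP (t<32-4); WM=32
i=3 t=37 v=3: → [36,45),[30,39); WM=36
i=4 t=35 v=1: → [30,39); WM=36
i=5 t=47 v=5: → [42,51); WM=46; [30,39) fires=4 [36,45) fires=3
i=6 t=38 v=2: DROP (t<46-4); WM=46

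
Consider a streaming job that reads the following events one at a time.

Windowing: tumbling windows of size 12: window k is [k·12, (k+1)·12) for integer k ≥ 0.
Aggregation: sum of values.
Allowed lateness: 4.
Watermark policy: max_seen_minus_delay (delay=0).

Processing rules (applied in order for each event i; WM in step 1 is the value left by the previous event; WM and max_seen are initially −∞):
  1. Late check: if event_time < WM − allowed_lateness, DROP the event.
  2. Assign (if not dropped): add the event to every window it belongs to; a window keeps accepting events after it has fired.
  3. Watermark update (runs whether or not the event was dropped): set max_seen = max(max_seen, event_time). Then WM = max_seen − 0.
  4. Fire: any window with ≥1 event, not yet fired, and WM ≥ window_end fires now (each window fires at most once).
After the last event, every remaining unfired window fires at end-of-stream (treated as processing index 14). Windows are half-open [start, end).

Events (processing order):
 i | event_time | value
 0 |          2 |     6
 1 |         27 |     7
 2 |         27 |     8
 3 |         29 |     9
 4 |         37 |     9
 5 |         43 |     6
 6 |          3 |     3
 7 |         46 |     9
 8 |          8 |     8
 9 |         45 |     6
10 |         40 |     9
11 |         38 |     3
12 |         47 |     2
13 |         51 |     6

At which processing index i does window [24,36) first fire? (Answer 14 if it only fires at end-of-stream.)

4

i=0 t=2 v=6: → [0,12); WM=2
i=1 t=27 v=7: → [24,36); WM=27; [0,12) fires=6
i=2 t=27 v=8: → [24,36); WM=27
i=3 t=29 v=9: → [24,36); WM=29
i=4 t=37 v=9: → [36,48); WM=37; [24,36) fires=24
i=5 t=43 v=6: → [36,48); WM=43
i=6 t=3 v=3: DROP (t<43-4); WM=43
i=7 t=46 v=9: → [36,48); WM=46
i=8 t=8 v=8: DROP (t<46-4); WM=46
i=9 t=45 v=6: → [36,48); WM=46
i=10 t=40 v=9: DROP (t<46-4); WM=46
i=11 t=38 v=3: DROP (t<46-4); WM=46
i=12 t=47 v=2: → [36,48); WM=47
i=13 t=51 v=6: → [48,60); WM=51; [36,48) fires=32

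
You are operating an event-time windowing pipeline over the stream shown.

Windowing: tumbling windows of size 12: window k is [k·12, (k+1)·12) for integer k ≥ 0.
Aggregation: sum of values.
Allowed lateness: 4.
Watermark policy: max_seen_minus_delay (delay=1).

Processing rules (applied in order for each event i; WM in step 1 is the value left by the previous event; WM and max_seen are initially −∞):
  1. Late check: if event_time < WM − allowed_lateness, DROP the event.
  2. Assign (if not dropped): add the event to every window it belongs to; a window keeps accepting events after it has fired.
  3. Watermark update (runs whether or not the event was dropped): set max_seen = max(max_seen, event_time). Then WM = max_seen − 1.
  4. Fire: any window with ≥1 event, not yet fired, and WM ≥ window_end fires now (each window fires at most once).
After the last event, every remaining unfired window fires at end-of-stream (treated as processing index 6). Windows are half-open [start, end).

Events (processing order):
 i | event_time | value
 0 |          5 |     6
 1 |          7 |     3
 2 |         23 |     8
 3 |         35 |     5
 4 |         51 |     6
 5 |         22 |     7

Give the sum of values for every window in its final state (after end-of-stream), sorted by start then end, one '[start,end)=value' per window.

i=0 t=5 v=6: → [0,12); WM=4
i=1 t=7 v=3: → [0,12); WM=6
i=2 t=23 v=8: → [12,24); WM=22; [0,12) fires=9
i=3 t=35 v=5: → [24,36); WM=34; [12,24) fires=8
i=4 t=51 v=6: → [48,60); WM=50; [24,36) fires=5
i=5 t=22 v=7: DROP (t<50-4); WM=50

[0,12)=9 [12,24)=8 [24,36)=5 [48,60)=6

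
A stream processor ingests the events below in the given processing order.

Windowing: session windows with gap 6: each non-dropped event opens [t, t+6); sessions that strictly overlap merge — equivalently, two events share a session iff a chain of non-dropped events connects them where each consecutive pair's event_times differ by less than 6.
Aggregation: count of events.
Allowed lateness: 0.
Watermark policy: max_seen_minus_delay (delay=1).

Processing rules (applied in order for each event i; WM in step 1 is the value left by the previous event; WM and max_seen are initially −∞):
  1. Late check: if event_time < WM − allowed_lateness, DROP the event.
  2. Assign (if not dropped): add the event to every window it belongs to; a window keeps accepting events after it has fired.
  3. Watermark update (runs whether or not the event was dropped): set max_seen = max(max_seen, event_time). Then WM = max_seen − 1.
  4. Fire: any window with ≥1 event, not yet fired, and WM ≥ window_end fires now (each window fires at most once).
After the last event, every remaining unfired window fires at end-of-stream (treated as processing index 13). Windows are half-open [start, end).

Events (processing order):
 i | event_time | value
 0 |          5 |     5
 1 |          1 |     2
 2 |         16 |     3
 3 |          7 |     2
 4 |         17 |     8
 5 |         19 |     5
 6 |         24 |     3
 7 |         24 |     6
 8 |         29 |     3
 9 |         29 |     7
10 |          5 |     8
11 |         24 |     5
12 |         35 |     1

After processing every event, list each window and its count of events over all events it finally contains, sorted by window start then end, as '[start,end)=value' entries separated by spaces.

[5,11)=1 [16,35)=7 [35,41)=1

i=0 t=5 v=5: → [5,11); WM=4
i=1 t=1 v=2: DROP (t<4-0); WM=4
i=2 t=16 v=3: → [16,22); WM=15
i=3 t=7 v=2: DROP (t<15-0); WM=15
i=4 t=17 v=8: → [16,23); WM=16
i=5 t=19 v=5: → [16,25); WM=18
i=6 t=24 v=3: → [16,30); WM=23
i=7 t=24 v=6: → [16,30); WM=23
i=8 t=29 v=3: → [16,35); WM=28
i=9 t=29 v=7: → [16,35); WM=28
i=10 t=5 v=8: DROP (t<28-0); WM=28
i=11 t=24 v=5: DROP (t<28-0); WM=28
i=12 t=35 v=1: → [35,41); WM=34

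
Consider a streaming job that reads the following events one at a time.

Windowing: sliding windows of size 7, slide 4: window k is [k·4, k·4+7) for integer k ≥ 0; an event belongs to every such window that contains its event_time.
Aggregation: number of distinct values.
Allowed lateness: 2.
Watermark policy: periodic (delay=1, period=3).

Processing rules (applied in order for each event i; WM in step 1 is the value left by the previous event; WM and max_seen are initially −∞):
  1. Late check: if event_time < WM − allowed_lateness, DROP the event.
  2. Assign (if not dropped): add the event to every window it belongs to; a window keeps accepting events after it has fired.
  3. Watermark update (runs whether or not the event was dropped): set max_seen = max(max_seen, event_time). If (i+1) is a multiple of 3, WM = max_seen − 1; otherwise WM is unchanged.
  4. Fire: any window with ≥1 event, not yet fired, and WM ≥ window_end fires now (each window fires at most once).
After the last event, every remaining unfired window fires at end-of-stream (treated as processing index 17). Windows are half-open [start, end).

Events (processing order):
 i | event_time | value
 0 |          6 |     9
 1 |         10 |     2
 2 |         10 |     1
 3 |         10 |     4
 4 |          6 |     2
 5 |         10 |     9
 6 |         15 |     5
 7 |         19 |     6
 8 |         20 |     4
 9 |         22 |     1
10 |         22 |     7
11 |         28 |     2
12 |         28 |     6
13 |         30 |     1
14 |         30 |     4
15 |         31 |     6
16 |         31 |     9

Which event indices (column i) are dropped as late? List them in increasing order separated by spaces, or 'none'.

4

i=0 t=6 v=9: → [4,11),[0,7); WM=−∞
i=1 t=10 v=2: → [8,15),[4,11); WM=−∞
i=2 t=10 v=1: → [8,15),[4,11); WM=9; [0,7) fires=1
i=3 t=10 v=4: → [8,15),[4,11); WM=9
i=4 t=6 v=2: DROP (t<9-2); WM=9
i=5 t=10 v=9: → [8,15),[4,11); WM=9
i=6 t=15 v=5: → [12,19); WM=9
i=7 t=19 v=6: → [16,23); WM=9
i=8 t=20 v=4: → [20,27),[16,23); WM=19; [4,11) fires=4 [8,15) fires=4 [12,19) fires=1
i=9 t=22 v=1: → [20,27),[16,23); WM=19
i=10 t=22 v=7: → [20,27),[16,23); WM=19
i=11 t=28 v=2: → [28,35),[24,31); WM=27; [16,23) fires=4 [20,27) fires=3
i=12 t=28 v=6: → [28,35),[24,31); WM=27
i=13 t=30 v=1: → [28,35),[24,31); WM=27
i=14 t=30 v=4: → [28,35),[24,31); WM=29
i=15 t=31 v=6: → [28,35); WM=29
i=16 t=31 v=9: → [28,35); WM=29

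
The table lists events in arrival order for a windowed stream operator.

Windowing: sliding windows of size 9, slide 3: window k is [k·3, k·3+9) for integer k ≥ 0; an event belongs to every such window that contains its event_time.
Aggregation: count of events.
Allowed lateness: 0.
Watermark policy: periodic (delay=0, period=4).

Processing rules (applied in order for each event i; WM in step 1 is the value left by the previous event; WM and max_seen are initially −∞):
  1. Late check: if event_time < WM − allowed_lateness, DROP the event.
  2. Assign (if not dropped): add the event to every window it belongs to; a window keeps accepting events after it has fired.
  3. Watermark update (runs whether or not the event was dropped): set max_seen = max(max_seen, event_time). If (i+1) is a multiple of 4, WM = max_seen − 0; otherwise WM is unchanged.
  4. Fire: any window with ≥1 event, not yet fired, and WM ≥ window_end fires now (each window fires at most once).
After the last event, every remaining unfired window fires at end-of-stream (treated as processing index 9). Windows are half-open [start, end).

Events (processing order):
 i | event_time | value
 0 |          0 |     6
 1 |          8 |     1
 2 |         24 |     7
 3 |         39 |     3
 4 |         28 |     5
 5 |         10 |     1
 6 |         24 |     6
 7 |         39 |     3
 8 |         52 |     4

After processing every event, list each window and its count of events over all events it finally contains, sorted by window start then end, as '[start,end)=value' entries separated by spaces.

i=0 t=0 v=6: → [0,9); WM=−∞
i=1 t=8 v=1: → [6,15),[3,12),[0,9); WM=−∞
i=2 t=24 v=7: → [24,33),[21,30),[18,27); WM=−∞
i=3 t=39 v=3: → [39,48),[36,45),[33,42); WM=39; [0,9) fires=2 [3,12) fires=1 [6,15) fires=1 [18,27) fires=1 [21,30) fires=1 [24,33) fires=1
i=4 t=28 v=5: DROP (t<39-0); WM=39
i=5 t=10 v=1: DROP (t<39-0); WM=39
i=6 t=24 v=6: DROP (t<39-0); WM=39
i=7 t=39 v=3: → [39,48),[36,45),[33,42); WM=39
i=8 t=52 v=4: → [51,60),[48,57),[45,54); WM=39

[0,9)=2 [3,12)=1 [6,15)=1 [18,27)=1 [21,30)=1 [24,33)=1 [33,42)=2 [36,45)=2 [39,48)=2 [45,54)=1 [48,57)=1 [51,60)=1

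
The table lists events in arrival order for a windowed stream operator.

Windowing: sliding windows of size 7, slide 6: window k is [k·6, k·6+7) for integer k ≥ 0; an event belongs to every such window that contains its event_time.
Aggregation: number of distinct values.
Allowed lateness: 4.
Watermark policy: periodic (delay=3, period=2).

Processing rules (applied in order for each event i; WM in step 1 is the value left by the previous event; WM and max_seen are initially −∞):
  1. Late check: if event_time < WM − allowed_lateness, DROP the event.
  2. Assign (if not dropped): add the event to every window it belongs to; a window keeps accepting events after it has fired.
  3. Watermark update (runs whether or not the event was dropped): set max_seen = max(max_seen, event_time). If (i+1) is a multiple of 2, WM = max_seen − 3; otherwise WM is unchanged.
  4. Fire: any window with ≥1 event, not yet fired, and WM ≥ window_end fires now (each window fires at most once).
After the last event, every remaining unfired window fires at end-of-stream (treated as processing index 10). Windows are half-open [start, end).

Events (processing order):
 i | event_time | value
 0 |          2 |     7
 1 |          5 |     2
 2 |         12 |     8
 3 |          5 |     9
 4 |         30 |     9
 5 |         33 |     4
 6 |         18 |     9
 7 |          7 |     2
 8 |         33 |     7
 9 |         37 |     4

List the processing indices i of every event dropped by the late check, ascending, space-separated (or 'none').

i=0 t=2 v=7: → [0,7); WM=−∞
i=1 t=5 v=2: → [0,7); WM=2
i=2 t=12 v=8: → [12,19),[6,13); WM=2
i=3 t=5 v=9: → [0,7); WM=9; [0,7) fires=3
i=4 t=30 v=9: → [30,37),[24,31); WM=9
i=5 t=33 v=4: → [30,37); WM=30; [6,13) fires=1 [12,19) fires=1
i=6 t=18 v=9: DROP (t<30-4); WM=30
i=7 t=7 v=2: DROP (t<30-4); WM=30
i=8 t=33 v=7: → [30,37); WM=30
i=9 t=37 v=4: → [36,43); WM=34; [24,31) fires=1

6 7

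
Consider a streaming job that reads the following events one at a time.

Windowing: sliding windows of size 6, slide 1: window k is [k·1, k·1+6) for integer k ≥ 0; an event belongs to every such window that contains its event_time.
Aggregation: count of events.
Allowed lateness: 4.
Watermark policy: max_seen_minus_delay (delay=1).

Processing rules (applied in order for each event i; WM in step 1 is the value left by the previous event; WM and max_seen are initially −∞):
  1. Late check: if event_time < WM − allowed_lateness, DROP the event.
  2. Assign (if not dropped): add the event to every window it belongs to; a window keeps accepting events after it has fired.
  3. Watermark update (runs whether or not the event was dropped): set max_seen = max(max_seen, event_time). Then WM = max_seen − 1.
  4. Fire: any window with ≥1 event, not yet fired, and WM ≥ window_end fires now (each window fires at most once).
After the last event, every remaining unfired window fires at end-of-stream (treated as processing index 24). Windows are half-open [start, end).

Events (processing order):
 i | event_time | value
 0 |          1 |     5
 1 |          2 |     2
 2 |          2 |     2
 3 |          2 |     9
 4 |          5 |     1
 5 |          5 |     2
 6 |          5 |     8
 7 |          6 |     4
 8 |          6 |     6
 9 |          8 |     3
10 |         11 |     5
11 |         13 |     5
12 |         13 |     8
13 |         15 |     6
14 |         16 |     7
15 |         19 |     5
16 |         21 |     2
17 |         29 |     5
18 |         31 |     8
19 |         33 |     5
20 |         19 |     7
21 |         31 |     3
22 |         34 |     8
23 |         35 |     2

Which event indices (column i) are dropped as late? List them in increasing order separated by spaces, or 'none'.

20

i=0 t=1 v=5: → [1,7),[0,6); WM=0
i=1 t=2 v=2: → [2,8),[1,7),[0,6); WM=1
i=2 t=2 v=2: → [2,8),[1,7),[0,6); WM=1
i=3 t=2 v=9: → [2,8),[1,7),[0,6); WM=1
i=4 t=5 v=1: → [5,11),[4,10),[3,9),[2,8),[1,7),[0,6); WM=4
i=5 t=5 v=2: → [5,11),[4,10),[3,9),[2,8),[1,7),[0,6); WM=4
i=6 t=5 v=8: → [5,11),[4,10),[3,9),[2,8),[1,7),[0,6); WM=4
i=7 t=6 v=4: → [6,12),[5,11),[4,10),[3,9),[2,8),[1,7); WM=5
i=8 t=6 v=6: → [6,12),[5,11),[4,10),[3,9),[2,8),[1,7); WM=5
i=9 t=8 v=3: → [8,14),[7,13),[6,12),[5,11),[4,10),[3,9); WM=7; [0,6) fires=7 [1,7) fires=9
i=10 t=11 v=5: → [11,17),[10,16),[9,15),[8,14),[7,13),[6,12); WM=10; [2,8) fires=8 [3,9) fires=6 [4,10) fires=6
i=11 t=13 v=5: → [13,19),[12,18),[11,17),[10,16),[9,15),[8,14); WM=12; [5,11) fires=6 [6,12) fires=4
i=12 t=13 v=8: → [13,19),[12,18),[11,17),[10,16),[9,15),[8,14); WM=12
i=13 t=15 v=6: → [15,21),[14,20),[13,19),[12,18),[11,17),[10,16); WM=14; [7,13) fires=2 [8,14) fires=4
i=14 t=16 v=7: → [16,22),[15,21),[14,20),[13,19),[12,18),[11,17); WM=15; [9,15) fires=3
i=15 t=19 v=5: → [19,25),[18,24),[17,23),[16,22),[15,21),[14,20); WM=18; [10,16) fires=4 [11,17) fires=5 [12,18) fires=4
i=16 t=21 v=2: → [21,27),[20,26),[19,25),[18,24),[17,23),[16,22); WM=20; [13,19) fires=4 [14,20) fires=3
i=17 t=29 v=5: → [29,35),[28,34),[27,33),[26,32),[25,31),[24,30); WM=28; [15,21) fires=3 [16,22) fires=3 [17,23) fires=2 [18,24) fires=2 [19,25) fires=2 [20,26) fires=1 [21,27) fires=1
i=18 t=31 v=8: → [31,37),[30,36),[29,35),[28,34),[27,33),[26,32); WM=30; [24,30) fires=1
i=19 t=33 v=5: → [33,39),[32,38),[31,37),[30,36),[29,35),[28,34); WM=32; [25,31) fires=1 [26,32) fires=2
i=20 t=19 v=7: DROP (t<32-4); WM=32
i=21 t=31 v=3: → [31,37),[30,36),[29,35),[28,34),[27,33),[26,32); WM=32
i=22 t=34 v=8: → [34,40),[33,39),[32,38),[31,37),[30,36),[29,35); WM=33; [27,33) fires=3
i=23 t=35 v=2: → [35,41),[34,40),[33,39),[32,38),[31,37),[30,36); WM=34; [28,34) fires=4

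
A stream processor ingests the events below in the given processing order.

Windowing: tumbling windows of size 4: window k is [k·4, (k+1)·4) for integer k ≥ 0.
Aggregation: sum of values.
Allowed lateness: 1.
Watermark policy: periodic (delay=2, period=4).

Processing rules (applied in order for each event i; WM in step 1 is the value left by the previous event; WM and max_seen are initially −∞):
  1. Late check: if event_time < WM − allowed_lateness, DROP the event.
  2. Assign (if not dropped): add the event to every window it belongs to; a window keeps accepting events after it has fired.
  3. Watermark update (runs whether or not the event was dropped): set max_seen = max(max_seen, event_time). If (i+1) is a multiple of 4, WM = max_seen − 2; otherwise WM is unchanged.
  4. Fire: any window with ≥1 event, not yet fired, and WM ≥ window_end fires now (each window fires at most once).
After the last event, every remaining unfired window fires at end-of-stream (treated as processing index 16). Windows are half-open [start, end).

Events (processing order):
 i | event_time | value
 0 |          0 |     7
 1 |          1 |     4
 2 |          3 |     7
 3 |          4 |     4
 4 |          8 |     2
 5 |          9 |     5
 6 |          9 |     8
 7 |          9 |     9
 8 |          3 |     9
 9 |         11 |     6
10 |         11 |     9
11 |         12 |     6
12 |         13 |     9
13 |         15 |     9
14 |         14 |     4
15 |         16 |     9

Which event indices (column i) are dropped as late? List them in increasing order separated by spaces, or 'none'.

i=0 t=0 v=7: → [0,4); WM=−∞
i=1 t=1 v=4: → [0,4); WM=−∞
i=2 t=3 v=7: → [0,4); WM=−∞
i=3 t=4 v=4: → [4,8); WM=2
i=4 t=8 v=2: → [8,12); WM=2
i=5 t=9 v=5: → [8,12); WM=2
i=6 t=9 v=8: → [8,12); WM=2
i=7 t=9 v=9: → [8,12); WM=7; [0,4) fires=18
i=8 t=3 v=9: DROP (t<7-1); WM=7
i=9 t=11 v=6: → [8,12); WM=7
i=10 t=11 v=9: → [8,12); WM=7
i=11 t=12 v=6: → [12,16); WM=10; [4,8) fires=4
i=12 t=13 v=9: → [12,16); WM=10
i=13 t=15 v=9: → [12,16); WM=10
i=14 t=14 v=4: → [12,16); WM=10
i=15 t=16 v=9: → [16,20); WM=14; [8,12) fires=39

8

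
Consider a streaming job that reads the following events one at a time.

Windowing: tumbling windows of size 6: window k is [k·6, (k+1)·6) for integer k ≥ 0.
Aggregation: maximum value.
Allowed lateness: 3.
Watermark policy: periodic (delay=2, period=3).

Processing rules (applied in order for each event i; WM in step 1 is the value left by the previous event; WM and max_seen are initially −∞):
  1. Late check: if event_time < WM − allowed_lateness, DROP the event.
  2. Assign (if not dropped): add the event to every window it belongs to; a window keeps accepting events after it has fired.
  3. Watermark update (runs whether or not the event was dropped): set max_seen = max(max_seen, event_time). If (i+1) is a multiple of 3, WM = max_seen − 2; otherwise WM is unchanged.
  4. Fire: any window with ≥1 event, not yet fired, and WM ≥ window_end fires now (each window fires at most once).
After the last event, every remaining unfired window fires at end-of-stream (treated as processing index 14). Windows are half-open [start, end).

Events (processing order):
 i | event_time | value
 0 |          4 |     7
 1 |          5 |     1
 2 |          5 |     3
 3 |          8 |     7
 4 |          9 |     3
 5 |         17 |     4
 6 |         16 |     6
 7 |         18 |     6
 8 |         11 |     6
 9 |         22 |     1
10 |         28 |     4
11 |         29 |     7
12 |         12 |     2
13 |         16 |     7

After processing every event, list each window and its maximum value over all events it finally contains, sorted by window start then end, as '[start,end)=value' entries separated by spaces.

i=0 t=4 v=7: → [0,6); WM=−∞
i=1 t=5 v=1: → [0,6); WM=−∞
i=2 t=5 v=3: → [0,6); WM=3
i=3 t=8 v=7: → [6,12); WM=3
i=4 t=9 v=3: → [6,12); WM=3
i=5 t=17 v=4: → [12,18); WM=15; [0,6) fires=7 [6,12) fires=7
i=6 t=16 v=6: → [12,18); WM=15
i=7 t=18 v=6: → [18,24); WM=15
i=8 t=11 v=6: DROP (t<15-3); WM=16
i=9 t=22 v=1: → [18,24); WM=16
i=10 t=28 v=4: → [24,30); WM=16
i=11 t=29 v=7: → [24,30); WM=27; [12,18) fires=6 [18,24) fires=6
i=12 t=12 v=2: DROP (t<27-3); WM=27
i=13 t=16 v=7: DROP (t<27-3); WM=27

[0,6)=7 [6,12)=7 [12,18)=6 [18,24)=6 [24,30)=7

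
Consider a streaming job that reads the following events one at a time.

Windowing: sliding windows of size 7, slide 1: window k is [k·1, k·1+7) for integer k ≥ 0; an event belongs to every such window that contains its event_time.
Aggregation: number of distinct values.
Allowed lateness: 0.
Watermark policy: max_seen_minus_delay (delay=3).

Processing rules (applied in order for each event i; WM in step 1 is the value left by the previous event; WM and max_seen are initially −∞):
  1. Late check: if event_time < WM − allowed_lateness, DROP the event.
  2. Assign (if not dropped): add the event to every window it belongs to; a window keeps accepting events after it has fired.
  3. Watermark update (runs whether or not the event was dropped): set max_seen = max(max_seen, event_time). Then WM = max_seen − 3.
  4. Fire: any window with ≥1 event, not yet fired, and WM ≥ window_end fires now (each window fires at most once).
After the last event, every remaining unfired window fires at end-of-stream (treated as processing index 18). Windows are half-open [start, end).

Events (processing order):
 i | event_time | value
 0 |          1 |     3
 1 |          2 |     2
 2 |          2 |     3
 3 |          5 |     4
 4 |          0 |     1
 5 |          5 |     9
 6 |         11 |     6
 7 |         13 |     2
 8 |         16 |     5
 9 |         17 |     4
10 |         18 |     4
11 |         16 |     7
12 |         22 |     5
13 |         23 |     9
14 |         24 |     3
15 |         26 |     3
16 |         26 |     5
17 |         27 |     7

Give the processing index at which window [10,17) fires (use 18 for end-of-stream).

i=0 t=1 v=3: → [1,8),[0,7); WM=-2
i=1 t=2 v=2: → [2,9),[1,8),[0,7); WM=-1
i=2 t=2 v=3: → [2,9),[1,8),[0,7); WM=-1
i=3 t=5 v=4: → [5,12),[4,11),[3,10),[2,9),[1,8),[0,7); WM=2
i=4 t=0 v=1: DROP (t<2-0); WM=2
i=5 t=5 v=9: → [5,12),[4,11),[3,10),[2,9),[1,8),[0,7); WM=2
i=6 t=11 v=6: → [11,18),[10,17),[9,16),[8,15),[7,14),[6,13),[5,12); WM=8; [0,7) fires=4 [1,8) fires=4
i=7 t=13 v=2: → [13,20),[12,19),[11,18),[10,17),[9,16),[8,15),[7,14); WM=10; [2,9) fires=4 [3,10) fires=2
i=8 t=16 v=5: → [16,23),[15,22),[14,21),[13,20),[12,19),[11,18),[10,17); WM=13; [4,11) fires=2 [5,12) fires=3 [6,13) fires=1
i=9 t=17 v=4: → [17,24),[16,23),[15,22),[14,21),[13,20),[12,19),[11,18); WM=14; [7,14) fires=2
i=10 t=18 v=4: → [18,25),[17,24),[16,23),[15,22),[14,21),[13,20),[12,19); WM=15; [8,15) fires=2
i=11 t=16 v=7: → [16,23),[15,22),[14,21),[13,20),[12,19),[11,18),[10,17); WM=15
i=12 t=22 v=5: → [22,29),[21,28),[20,27),[19,26),[18,25),[17,24),[16,23); WM=19; [9,16) fires=2 [10,17) fires=4 [11,18) fires=5 [12,19) fires=4
i=13 t=23 v=9: → [23,30),[22,29),[21,28),[20,27),[19,26),[18,25),[17,24); WM=20; [13,20) fires=4
i=14 t=24 v=3: → [24,31),[23,30),[22,29),[21,28),[20,27),[19,26),[18,25); WM=21; [14,21) fires=3
i=15 t=26 v=3: → [26,33),[25,32),[24,31),[23,30),[22,29),[21,28),[20,27); WM=23; [15,22) fires=3 [16,23) fires=3
i=16 t=26 v=5: → [26,33),[25,32),[24,31),[23,30),[22,29),[21,28),[20,27); WM=23
i=17 t=27 v=7: → [27,34),[26,33),[25,32),[24,31),[23,30),[22,29),[21,28); WM=24; [17,24) fires=3

12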